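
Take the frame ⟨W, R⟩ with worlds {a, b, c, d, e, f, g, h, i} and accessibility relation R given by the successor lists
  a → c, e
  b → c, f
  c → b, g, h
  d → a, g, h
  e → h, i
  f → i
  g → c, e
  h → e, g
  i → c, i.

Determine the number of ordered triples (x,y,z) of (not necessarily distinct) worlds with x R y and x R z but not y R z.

36

Enumerating: (a,c,c), (a,c,e), (a,e,c), (a,e,e), (b,c,c), (b,c,f), (b,f,c), (b,f,f), (c,b,b), (c,b,g), (c,b,h), (c,g,b), … and 24 more.
Total: 36.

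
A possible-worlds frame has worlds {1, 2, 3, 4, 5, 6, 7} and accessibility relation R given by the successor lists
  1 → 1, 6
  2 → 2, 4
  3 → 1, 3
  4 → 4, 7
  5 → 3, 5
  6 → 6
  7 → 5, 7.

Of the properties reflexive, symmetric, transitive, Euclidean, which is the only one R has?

reflexive

Reflexive: yes — every world is R-related to itself.
Symmetric: no — 1 R 6 but not 6 R 1.
Transitive: no — 2 R 4 and 4 R 7, but not 2 R 7.
Euclidean: no — 1 R 6 and 1 R 1, but not 6 R 1.
Only reflexive holds.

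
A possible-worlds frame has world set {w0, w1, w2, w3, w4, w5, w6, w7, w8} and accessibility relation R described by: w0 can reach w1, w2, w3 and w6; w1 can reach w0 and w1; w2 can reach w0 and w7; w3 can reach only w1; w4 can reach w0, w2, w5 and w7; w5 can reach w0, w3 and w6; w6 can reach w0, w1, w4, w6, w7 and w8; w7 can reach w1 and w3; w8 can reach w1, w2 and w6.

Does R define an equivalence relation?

No

Reflexive: no — w0 is not related to itself.
Symmetric: no — w0 R w3 but not w3 R w0.
Transitive: no — w0 R w2 and w2 R w7, but not w0 R w7.
So R is not an equivalence relation.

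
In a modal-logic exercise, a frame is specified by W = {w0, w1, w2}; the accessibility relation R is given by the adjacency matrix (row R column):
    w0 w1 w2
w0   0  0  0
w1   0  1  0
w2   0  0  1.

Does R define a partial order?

Reflexive: no — w0 is not related to itself.
Transitive: yes — every two-step R-path is closed by a direct edge.
Antisymmetric: yes — no distinct pair is related both ways.
So R is not a partial order.

No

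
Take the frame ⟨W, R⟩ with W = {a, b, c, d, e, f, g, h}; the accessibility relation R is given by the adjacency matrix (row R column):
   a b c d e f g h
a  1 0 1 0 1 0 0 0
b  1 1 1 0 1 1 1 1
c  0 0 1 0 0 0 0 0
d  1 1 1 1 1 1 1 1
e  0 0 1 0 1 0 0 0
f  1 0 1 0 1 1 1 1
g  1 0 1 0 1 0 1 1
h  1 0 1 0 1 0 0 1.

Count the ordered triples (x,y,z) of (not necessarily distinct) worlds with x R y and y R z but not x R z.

R is transitive; there are no such tuples.

0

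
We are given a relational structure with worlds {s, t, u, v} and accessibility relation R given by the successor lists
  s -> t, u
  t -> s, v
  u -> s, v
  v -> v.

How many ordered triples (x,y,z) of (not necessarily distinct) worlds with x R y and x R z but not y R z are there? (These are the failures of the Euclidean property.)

10

Enumerating: (s,t,t), (s,t,u), (s,u,t), (s,u,u), (t,s,s), (t,s,v), (t,v,s), (u,s,s), (u,s,v), (u,v,s).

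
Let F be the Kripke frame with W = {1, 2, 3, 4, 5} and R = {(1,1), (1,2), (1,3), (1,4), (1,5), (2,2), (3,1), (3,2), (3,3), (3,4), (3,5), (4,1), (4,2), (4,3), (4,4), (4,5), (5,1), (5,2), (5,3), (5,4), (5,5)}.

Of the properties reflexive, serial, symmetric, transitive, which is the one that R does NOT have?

Reflexive: yes — every world is R-related to itself.
Serial: yes — every world has a successor (e.g. 1 R 1).
Symmetric: no — 1 R 2 but not 2 R 1.
Transitive: yes — every two-step R-path is closed by a direct edge.
Only symmetric fails.

symmetric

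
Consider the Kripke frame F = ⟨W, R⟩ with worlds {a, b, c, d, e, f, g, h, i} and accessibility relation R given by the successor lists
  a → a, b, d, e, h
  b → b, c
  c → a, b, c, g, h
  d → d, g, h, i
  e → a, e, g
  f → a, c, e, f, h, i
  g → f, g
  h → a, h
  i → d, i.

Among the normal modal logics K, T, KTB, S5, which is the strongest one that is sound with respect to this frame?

T

Reflexive (axiom T): yes — every world is R-related to itself.
Symmetric (axiom B): no — a R b but not b R a.
Euclidean (axiom 5): no — a R b and a R d, but not b R d.
So F validates K, T; KTB would additionally require R to be symmetric. The strongest is T.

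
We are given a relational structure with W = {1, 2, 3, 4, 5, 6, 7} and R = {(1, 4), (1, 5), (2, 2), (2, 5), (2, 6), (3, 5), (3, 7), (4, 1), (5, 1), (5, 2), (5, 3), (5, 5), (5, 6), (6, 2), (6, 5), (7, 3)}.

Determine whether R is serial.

Serial: yes — every world has a successor (e.g. 1 R 4).

Yes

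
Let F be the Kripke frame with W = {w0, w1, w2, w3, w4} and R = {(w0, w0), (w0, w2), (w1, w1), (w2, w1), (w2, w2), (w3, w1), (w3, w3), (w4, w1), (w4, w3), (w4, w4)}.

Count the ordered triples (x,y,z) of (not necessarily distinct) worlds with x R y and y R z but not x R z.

1

Enumerating: (w0,w2,w1).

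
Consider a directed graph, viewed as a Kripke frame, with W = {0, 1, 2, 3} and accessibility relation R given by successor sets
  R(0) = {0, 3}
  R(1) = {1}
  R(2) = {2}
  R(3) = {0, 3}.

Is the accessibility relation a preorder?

Yes

Reflexive: yes — every world is R-related to itself.
Transitive: yes — every two-step R-path is closed by a direct edge.
So R is a preorder.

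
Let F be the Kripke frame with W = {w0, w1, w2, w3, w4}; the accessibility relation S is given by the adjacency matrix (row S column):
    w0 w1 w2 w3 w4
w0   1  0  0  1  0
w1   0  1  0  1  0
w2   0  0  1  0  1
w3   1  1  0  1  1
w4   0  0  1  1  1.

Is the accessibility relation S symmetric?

Yes

Symmetric: yes — every pair in S has its reverse in S.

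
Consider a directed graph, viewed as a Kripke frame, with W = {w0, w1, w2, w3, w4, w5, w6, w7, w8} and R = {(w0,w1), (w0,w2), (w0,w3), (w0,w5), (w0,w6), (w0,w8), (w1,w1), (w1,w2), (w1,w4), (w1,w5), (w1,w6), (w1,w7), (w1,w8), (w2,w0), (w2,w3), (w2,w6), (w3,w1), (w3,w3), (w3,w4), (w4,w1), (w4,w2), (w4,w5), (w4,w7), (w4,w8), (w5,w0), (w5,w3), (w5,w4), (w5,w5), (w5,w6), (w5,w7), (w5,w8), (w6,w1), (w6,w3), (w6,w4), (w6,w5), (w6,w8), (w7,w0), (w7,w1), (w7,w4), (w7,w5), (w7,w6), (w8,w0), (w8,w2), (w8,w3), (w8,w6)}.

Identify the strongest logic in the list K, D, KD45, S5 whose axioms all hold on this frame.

D

Serial (axiom D): yes — every world has a successor (e.g. w0 R w1).
Euclidean (axiom 5): no — w0 R w1 and w0 R w3, but not w1 R w3.
Transitive (axiom 4): no — w0 R w1 and w1 R w4, but not w0 R w4.
Reflexive (axiom T): no — w0 is not related to itself.
So F validates K, D; KD45 would additionally require R to be Euclidean and transitive. The strongest is D.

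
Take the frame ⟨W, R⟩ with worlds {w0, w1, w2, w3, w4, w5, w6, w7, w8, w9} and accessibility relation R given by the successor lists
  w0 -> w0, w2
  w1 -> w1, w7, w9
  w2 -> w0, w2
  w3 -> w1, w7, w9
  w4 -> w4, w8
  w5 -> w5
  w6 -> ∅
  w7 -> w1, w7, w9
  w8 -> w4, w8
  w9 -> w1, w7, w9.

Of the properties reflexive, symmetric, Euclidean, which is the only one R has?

Reflexive: no — w3 is not related to itself.
Symmetric: no — w3 R w1 but not w1 R w3.
Euclidean: yes — any two successors of a common world are R-related.
Only Euclidean holds.

Euclidean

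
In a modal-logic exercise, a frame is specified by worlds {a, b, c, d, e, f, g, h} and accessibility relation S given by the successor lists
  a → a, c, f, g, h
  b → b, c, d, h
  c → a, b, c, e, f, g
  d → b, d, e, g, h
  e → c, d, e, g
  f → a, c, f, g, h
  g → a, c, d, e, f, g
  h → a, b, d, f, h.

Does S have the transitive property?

No

Transitive: no — a S c and c S b, but not a S b.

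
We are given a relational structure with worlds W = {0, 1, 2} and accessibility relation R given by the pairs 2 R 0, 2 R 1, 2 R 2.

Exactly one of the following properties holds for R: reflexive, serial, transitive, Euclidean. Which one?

transitive

Reflexive: no — 0 is not related to itself.
Serial: no — 0 has no R-successor.
Transitive: yes — every two-step R-path is closed by a direct edge.
Euclidean: no — 2 R 0 and 2 R 1, but not 0 R 1.
Only transitive holds.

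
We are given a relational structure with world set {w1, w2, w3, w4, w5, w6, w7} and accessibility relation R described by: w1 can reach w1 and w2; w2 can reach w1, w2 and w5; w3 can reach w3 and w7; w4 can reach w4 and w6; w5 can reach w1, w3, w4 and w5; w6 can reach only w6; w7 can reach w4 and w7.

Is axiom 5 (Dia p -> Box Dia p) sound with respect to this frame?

No

The schema 5 characterises exactly the Euclidean frames.
Euclidean: no — w2 R w1 and w2 R w5, but not w1 R w5.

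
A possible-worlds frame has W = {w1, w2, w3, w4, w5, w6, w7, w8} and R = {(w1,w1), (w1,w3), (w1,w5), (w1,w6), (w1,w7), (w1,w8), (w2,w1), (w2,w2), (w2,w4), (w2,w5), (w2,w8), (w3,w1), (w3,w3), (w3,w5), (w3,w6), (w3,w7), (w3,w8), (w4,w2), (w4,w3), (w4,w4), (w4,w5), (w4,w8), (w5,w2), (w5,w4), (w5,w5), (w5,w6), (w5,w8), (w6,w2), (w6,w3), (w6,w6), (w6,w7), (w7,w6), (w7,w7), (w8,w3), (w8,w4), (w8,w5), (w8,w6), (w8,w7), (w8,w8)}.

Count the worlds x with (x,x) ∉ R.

0

R is reflexive; there are no such worlds.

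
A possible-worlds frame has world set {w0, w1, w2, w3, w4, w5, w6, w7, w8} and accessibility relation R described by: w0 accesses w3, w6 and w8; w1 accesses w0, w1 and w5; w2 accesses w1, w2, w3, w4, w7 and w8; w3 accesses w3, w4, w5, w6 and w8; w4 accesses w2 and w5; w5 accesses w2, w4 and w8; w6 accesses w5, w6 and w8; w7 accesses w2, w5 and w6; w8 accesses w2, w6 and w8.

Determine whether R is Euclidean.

Euclidean: no — w0 R w6 and w0 R w3, but not w6 R w3.

No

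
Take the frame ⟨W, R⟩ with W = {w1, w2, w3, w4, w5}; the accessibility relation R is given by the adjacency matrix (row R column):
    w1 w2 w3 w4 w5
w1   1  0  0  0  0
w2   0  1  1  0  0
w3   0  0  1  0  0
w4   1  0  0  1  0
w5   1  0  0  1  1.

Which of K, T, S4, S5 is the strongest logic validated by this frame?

Reflexive (axiom T): yes — every world is R-related to itself.
Transitive (axiom 4): yes — every two-step R-path is closed by a direct edge.
Euclidean (axiom 5): no — w5 R w1 and w5 R w4, but not w1 R w4.
So F validates K, T, S4; S5 would additionally require R to be Euclidean. The strongest is S4.

S4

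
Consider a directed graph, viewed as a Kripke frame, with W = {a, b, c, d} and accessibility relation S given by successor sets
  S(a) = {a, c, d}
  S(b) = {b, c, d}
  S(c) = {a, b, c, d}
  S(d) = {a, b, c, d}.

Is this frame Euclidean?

Euclidean: no — c S a and c S b, but not a S b.

No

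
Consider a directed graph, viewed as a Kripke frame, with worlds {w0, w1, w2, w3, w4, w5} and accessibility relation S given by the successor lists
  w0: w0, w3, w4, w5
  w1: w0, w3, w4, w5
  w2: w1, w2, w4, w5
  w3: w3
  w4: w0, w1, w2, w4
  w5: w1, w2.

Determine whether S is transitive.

Transitive: no — w0 S w4 and w4 S w1, but not w0 S w1.

No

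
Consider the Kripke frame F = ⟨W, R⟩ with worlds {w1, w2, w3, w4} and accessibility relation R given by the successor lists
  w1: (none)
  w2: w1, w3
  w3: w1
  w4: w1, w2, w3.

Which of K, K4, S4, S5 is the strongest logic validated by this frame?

Transitive (axiom 4): yes — every two-step R-path is closed by a direct edge.
Reflexive (axiom T): no — w1 is not related to itself.
Euclidean (axiom 5): no — w2 R w1 and w2 R w3, but not w1 R w3.
So F validates K, K4; S4 would additionally require R to be reflexive. The strongest is K4.

K4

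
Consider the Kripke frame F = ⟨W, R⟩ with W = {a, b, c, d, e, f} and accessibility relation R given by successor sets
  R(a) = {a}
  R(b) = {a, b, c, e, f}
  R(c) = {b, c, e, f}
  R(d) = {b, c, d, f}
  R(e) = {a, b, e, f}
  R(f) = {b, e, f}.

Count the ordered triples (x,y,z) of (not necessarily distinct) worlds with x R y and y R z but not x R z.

Enumerating: (c,b,a), (c,e,a), (d,b,a), (d,b,e), (d,c,e), (d,f,e), (e,b,c), (f,b,a), (f,b,c), (f,e,a).

10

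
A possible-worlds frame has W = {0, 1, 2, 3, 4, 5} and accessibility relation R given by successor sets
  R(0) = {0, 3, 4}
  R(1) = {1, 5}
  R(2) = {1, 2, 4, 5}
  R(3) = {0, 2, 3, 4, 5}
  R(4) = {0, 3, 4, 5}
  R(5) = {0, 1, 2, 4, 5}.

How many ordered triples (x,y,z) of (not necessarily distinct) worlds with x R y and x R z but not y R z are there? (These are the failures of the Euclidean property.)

21

Enumerating: (2,1,2), (2,1,4), (2,4,1), (2,4,2), (3,0,2), (3,0,5), (3,2,0), (3,2,3), (3,4,2), (3,5,3), (4,0,5), (4,5,3), … and 9 more.
Total: 21.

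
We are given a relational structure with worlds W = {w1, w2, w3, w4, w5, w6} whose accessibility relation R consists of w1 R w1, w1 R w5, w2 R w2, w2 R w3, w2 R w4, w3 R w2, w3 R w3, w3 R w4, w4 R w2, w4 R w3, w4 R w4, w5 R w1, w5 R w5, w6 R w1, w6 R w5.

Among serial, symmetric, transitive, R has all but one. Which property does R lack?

Serial: yes — every world has a successor (e.g. w1 R w1).
Symmetric: no — w6 R w1 but not w1 R w6.
Transitive: yes — every two-step R-path is closed by a direct edge.
Only symmetric fails.

symmetric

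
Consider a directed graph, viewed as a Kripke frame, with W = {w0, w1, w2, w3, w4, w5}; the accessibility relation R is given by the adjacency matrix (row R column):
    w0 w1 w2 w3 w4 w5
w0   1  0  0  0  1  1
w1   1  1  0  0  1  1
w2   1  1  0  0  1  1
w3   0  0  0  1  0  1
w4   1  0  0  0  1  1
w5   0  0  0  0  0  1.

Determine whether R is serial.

Yes

Serial: yes — every world has a successor (e.g. w0 R w0).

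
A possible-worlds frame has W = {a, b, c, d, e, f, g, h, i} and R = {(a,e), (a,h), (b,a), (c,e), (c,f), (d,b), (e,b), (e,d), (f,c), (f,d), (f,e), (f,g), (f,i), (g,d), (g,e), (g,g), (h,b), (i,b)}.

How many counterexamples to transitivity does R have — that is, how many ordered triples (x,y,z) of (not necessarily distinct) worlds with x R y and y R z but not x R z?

21

Enumerating: (a,e,b), (a,e,d), (a,h,b), (b,a,e), (b,a,h), (c,e,b), (c,e,d), (c,f,c), (c,f,d), (c,f,g), (c,f,i), (d,b,a), … and 9 more.
Total: 21.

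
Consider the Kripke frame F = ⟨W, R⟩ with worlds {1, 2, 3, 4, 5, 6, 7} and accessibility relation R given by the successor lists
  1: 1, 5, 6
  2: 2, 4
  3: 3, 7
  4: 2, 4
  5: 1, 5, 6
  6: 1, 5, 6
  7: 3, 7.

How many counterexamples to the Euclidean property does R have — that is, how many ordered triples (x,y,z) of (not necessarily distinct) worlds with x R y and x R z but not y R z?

0

R is Euclidean; there are no such tuples.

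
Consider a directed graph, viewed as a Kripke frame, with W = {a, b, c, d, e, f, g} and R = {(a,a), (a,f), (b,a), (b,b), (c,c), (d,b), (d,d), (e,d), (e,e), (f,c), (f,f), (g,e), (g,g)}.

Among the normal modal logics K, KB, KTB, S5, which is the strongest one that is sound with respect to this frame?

K

Symmetric (axiom B): no — a R f but not f R a.
Reflexive (axiom T): yes — every world is R-related to itself.
Euclidean (axiom 5): no — a R f and a R a, but not f R a.
So F validates K; KB would additionally require R to be symmetric. The strongest is K.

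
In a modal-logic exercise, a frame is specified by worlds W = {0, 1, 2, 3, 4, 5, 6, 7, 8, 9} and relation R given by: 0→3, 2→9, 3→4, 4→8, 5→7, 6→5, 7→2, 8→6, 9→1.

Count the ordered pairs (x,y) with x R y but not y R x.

9

Enumerating: (0,3), (2,9), (3,4), (4,8), (5,7), (6,5), (7,2), (8,6), (9,1).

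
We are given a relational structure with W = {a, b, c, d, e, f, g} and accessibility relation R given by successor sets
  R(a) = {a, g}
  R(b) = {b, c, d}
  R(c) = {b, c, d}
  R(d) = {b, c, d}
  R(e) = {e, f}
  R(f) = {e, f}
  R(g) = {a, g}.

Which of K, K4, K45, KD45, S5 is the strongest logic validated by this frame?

Transitive (axiom 4): yes — every two-step R-path is closed by a direct edge.
Euclidean (axiom 5): yes — any two successors of a common world are R-related.
Serial (axiom D): yes — every world has a successor (e.g. a R a).
Reflexive (axiom T): yes — every world is R-related to itself.
So F validates K, K4, K45, KD45, S5. The strongest is S5.

S5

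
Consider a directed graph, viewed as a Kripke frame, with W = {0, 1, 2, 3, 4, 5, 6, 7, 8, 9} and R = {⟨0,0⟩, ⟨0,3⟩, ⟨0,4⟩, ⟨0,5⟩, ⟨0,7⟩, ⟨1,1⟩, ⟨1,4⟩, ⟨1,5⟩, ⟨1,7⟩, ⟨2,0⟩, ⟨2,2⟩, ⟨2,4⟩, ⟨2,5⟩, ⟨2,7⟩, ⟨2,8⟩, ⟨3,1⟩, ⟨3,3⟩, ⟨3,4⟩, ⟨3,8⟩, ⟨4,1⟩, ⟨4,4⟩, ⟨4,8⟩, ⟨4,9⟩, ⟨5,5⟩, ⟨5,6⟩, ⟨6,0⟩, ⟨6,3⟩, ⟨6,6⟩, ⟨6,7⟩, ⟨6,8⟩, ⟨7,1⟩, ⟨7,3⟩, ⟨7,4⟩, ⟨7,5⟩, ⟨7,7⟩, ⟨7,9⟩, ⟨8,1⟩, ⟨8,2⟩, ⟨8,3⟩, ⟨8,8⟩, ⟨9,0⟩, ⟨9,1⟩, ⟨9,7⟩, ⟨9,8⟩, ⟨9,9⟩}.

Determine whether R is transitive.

No

Transitive: no — 0 R 3 and 3 R 1, but not 0 R 1.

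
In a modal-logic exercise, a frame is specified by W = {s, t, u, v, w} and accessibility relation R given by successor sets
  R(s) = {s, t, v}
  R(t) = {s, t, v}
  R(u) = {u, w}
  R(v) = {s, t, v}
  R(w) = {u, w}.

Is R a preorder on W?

Yes

Reflexive: yes — every world is R-related to itself.
Transitive: yes — every two-step R-path is closed by a direct edge.
So R is a preorder.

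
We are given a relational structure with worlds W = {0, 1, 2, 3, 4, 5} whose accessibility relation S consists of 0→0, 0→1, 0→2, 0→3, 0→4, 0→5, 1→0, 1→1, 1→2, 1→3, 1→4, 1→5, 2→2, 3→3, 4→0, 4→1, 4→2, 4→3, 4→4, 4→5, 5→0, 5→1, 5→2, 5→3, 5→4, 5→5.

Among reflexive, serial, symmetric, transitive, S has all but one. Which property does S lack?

Reflexive: yes — every world is S-related to itself.
Serial: yes — every world has a successor (e.g. 0 S 0).
Symmetric: no — 0 S 2 but not 2 S 0.
Transitive: yes — every two-step S-path is closed by a direct edge.
Only symmetric fails.

symmetric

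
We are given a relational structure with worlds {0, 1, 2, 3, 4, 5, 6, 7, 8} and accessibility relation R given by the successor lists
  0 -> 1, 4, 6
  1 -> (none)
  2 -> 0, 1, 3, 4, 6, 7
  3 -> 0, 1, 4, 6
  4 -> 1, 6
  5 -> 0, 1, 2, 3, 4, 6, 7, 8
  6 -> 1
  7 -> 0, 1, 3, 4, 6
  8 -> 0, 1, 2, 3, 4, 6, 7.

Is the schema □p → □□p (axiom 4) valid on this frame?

By correspondence theory, 4 is valid on a frame iff R is transitive.
Transitive: yes — every two-step R-path is closed by a direct edge.

Yes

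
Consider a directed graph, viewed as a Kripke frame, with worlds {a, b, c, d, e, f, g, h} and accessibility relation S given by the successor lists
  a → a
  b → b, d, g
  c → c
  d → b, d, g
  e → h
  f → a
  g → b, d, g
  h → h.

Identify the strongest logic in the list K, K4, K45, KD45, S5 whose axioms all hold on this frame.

KD45

Transitive (axiom 4): yes — every two-step S-path is closed by a direct edge.
Euclidean (axiom 5): yes — any two successors of a common world are S-related.
Serial (axiom D): yes — every world has a successor (e.g. a S a).
Reflexive (axiom T): no — e is not related to itself.
So F validates K, K4, K45, KD45; S5 would additionally require S to be reflexive. The strongest is KD45.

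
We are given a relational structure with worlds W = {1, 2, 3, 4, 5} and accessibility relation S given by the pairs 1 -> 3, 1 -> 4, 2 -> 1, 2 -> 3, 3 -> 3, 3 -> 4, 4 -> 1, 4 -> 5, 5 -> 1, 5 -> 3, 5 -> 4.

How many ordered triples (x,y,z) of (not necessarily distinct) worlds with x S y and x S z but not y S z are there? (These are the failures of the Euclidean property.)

Enumerating: (1,4,3), (1,4,4), (2,1,1), (2,3,1), (3,4,3), (3,4,4), (4,1,1), (4,1,5), (4,5,5), (5,1,1), (5,3,1), (5,4,3), (5,4,4).

13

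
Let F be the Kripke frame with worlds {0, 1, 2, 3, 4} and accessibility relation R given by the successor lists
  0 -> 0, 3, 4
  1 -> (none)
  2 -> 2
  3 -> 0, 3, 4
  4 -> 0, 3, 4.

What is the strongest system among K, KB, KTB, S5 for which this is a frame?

Symmetric (axiom B): yes — every pair in R has its reverse in R.
Reflexive (axiom T): no — 1 is not related to itself.
Euclidean (axiom 5): yes — any two successors of a common world are R-related.
So F validates K, KB; KTB would additionally require R to be reflexive. The strongest is KB.

KB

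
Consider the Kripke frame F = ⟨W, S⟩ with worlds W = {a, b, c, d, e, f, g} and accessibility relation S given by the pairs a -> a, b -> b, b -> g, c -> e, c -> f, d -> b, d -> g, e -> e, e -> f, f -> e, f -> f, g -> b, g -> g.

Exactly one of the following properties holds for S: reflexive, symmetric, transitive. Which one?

Reflexive: no — c is not related to itself.
Symmetric: no — c S e but not e S c.
Transitive: yes — every two-step S-path is closed by a direct edge.
Only transitive holds.

transitive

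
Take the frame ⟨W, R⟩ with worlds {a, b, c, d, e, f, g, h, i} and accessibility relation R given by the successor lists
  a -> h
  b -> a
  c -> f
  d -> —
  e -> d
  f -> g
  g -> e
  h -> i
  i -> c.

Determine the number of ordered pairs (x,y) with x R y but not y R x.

8

Enumerating: (a,h), (b,a), (c,f), (e,d), (f,g), (g,e), (h,i), (i,c).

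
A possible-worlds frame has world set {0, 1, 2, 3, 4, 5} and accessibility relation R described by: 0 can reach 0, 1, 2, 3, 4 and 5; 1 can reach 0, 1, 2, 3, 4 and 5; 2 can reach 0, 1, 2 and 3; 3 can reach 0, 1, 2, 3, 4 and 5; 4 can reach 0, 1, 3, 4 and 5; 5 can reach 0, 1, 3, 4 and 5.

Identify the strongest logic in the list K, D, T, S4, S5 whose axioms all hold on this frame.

T

Serial (axiom D): yes — every world has a successor (e.g. 0 R 0).
Reflexive (axiom T): yes — every world is R-related to itself.
Transitive (axiom 4): no — 2 R 0 and 0 R 4, but not 2 R 4.
Euclidean (axiom 5): no — 0 R 2 and 0 R 4, but not 2 R 4.
So F validates K, D, T; S4 would additionally require R to be transitive. The strongest is T.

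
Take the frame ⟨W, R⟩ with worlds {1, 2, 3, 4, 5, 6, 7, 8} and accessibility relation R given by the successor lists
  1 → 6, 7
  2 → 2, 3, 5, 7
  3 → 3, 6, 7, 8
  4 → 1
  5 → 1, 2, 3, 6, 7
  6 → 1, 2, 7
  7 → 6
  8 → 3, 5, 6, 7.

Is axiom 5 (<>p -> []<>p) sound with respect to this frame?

By correspondence theory, 5 is valid on a frame iff R is Euclidean.
Euclidean: no — 2 R 3 and 2 R 5, but not 3 R 5.

No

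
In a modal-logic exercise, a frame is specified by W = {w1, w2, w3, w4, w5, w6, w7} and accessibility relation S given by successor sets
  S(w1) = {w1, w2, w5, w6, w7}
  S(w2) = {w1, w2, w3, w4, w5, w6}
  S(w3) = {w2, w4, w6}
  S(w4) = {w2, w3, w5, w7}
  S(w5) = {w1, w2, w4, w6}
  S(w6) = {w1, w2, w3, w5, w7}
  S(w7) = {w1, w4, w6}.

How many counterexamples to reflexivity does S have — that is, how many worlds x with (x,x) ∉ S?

5

Enumerating: w3, w4, w5, w6, w7.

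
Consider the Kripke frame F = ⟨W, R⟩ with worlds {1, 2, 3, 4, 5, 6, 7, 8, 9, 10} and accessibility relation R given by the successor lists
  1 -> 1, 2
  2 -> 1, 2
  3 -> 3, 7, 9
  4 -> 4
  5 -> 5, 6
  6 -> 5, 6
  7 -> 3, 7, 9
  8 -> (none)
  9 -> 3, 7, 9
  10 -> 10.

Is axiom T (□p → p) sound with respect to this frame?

Axiom T corresponds to the accessibility relation being reflexive.
Reflexive: no — 8 is not related to itself.

No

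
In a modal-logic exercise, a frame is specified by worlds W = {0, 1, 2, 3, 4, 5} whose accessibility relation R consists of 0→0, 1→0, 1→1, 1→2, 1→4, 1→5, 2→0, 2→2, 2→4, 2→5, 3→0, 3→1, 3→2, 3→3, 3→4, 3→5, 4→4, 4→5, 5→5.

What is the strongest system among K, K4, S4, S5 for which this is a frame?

Transitive (axiom 4): yes — every two-step R-path is closed by a direct edge.
Reflexive (axiom T): yes — every world is R-related to itself.
Euclidean (axiom 5): no — 1 R 0 and 1 R 2, but not 0 R 2.
So F validates K, K4, S4; S5 would additionally require R to be Euclidean. The strongest is S4.

S4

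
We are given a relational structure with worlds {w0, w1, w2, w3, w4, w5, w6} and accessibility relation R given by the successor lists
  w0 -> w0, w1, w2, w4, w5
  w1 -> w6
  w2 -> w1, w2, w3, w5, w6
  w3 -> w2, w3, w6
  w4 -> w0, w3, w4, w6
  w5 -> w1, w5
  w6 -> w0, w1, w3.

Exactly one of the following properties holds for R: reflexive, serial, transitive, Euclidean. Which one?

serial

Reflexive: no — w1 is not related to itself.
Serial: yes — every world has a successor (e.g. w0 R w0).
Transitive: no — w0 R w1 and w1 R w6, but not w0 R w6.
Euclidean: no — w0 R w1 and w0 R w2, but not w1 R w2.
Only serial holds.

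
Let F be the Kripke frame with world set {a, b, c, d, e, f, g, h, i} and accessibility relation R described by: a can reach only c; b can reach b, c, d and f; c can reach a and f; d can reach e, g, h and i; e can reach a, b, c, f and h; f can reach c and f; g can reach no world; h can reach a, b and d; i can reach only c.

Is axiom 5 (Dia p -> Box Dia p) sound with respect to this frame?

No

The schema 5 characterises exactly the Euclidean frames.
Euclidean: no — b R c and b R d, but not c R d.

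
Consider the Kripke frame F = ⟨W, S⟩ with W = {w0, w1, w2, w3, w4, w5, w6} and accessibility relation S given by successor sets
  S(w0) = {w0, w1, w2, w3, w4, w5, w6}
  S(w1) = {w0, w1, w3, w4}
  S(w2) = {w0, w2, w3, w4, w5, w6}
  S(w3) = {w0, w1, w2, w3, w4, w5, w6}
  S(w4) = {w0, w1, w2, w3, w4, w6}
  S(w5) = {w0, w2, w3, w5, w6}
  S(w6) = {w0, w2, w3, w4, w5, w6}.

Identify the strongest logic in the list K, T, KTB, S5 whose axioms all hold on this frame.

KTB

Reflexive (axiom T): yes — every world is S-related to itself.
Symmetric (axiom B): yes — every pair in S has its reverse in S.
Euclidean (axiom 5): no — w0 S w1 and w0 S w2, but not w1 S w2.
So F validates K, T, KTB; S5 would additionally require S to be Euclidean. The strongest is KTB.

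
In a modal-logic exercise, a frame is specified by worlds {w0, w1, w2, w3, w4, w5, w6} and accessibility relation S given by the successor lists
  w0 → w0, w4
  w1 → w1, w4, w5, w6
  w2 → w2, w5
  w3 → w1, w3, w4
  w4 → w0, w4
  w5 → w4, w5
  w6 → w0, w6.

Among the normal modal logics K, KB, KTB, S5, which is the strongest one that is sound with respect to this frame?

Symmetric (axiom B): no — w1 S w4 but not w4 S w1.
Reflexive (axiom T): yes — every world is S-related to itself.
Euclidean (axiom 5): no — w1 S w4 and w1 S w5, but not w4 S w5.
So F validates K; KB would additionally require S to be symmetric. The strongest is K.

K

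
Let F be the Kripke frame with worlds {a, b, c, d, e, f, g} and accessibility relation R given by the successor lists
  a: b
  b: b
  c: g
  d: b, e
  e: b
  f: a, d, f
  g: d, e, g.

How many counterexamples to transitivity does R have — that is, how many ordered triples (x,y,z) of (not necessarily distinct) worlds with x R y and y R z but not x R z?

Enumerating: (c,g,d), (c,g,e), (f,a,b), (f,d,b), (f,d,e), (g,d,b), (g,e,b).

7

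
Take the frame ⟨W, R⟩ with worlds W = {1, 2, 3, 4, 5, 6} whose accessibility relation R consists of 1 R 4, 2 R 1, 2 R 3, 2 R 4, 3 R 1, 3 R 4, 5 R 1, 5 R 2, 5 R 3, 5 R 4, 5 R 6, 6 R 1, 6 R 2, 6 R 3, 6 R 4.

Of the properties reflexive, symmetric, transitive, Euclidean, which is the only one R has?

transitive

Reflexive: no — 1 is not related to itself.
Symmetric: no — 1 R 4 but not 4 R 1.
Transitive: yes — every two-step R-path is closed by a direct edge.
Euclidean: no — 2 R 1 and 2 R 3, but not 1 R 3.
Only transitive holds.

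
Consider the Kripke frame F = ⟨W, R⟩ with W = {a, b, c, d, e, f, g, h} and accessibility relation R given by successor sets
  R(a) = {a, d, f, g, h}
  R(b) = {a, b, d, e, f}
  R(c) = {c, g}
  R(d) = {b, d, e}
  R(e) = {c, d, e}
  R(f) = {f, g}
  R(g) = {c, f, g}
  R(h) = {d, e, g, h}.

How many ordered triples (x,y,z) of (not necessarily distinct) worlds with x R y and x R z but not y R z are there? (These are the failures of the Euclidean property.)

Enumerating: (a,d,a), (a,d,f), (a,d,g), (a,d,h), (a,f,a), (a,f,d), (a,f,h), (a,g,a), (a,g,d), (a,g,h), (a,h,a), (a,h,f), … and 24 more.
Total: 36.

36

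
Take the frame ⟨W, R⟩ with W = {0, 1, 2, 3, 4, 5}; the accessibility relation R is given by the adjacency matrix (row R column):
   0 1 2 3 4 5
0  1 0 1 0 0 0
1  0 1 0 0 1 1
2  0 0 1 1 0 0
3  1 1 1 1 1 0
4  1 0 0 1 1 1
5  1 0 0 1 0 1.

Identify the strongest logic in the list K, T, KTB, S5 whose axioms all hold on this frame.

Reflexive (axiom T): yes — every world is R-related to itself.
Symmetric (axiom B): no — 0 R 2 but not 2 R 0.
Euclidean (axiom 5): no — 1 R 5 and 1 R 4, but not 5 R 4.
So F validates K, T; KTB would additionally require R to be symmetric. The strongest is T.

T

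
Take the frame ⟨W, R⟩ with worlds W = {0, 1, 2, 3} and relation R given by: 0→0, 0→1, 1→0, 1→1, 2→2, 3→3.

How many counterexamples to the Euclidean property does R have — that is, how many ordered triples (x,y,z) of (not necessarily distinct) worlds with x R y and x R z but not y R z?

R is Euclidean; there are no such tuples.

0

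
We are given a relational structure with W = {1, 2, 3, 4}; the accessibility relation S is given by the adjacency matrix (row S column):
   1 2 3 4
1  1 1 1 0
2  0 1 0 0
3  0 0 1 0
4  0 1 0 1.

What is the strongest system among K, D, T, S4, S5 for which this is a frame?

Serial (axiom D): yes — every world has a successor (e.g. 1 S 1).
Reflexive (axiom T): yes — every world is S-related to itself.
Transitive (axiom 4): yes — every two-step S-path is closed by a direct edge.
Euclidean (axiom 5): no — 1 S 2 and 1 S 3, but not 2 S 3.
So F validates K, D, T, S4; S5 would additionally require S to be Euclidean. The strongest is S4.

S4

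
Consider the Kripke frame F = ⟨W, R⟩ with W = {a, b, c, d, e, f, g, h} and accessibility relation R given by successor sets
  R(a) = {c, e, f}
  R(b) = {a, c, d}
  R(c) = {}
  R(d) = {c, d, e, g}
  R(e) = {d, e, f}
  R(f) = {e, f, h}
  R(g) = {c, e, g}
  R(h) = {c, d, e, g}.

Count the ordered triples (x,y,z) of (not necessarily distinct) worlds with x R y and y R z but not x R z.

17

Enumerating: (a,e,d), (a,f,h), (b,a,e), (b,a,f), (b,d,e), (b,d,g), (d,e,f), (e,d,c), (e,d,g), (e,f,h), (f,e,d), (f,h,c), (f,h,d), (f,h,g), (g,e,d), (g,e,f), (h,e,f).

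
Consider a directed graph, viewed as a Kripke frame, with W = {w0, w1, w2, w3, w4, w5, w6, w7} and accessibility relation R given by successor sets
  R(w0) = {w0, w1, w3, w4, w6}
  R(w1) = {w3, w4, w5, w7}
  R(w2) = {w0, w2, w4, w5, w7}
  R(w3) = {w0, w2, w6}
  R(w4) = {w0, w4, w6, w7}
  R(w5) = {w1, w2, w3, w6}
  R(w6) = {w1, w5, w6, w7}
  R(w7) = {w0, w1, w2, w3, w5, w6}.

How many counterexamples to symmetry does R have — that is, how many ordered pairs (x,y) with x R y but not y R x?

15

Enumerating: (w0,w1), (w0,w6), (w1,w3), (w1,w4), (w2,w0), (w2,w4), (w3,w2), (w3,w6), (w4,w6), (w4,w7), (w5,w3), (w6,w1), (w7,w0), (w7,w3), (w7,w5).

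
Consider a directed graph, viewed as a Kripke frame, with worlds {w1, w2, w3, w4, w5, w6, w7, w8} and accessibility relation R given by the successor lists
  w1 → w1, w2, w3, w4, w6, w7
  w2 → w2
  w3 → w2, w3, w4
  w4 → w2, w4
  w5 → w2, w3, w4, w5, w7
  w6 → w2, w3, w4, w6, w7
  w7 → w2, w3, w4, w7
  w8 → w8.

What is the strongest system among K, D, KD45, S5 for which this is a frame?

D

Serial (axiom D): yes — every world has a successor (e.g. w1 R w1).
Euclidean (axiom 5): no — w1 R w2 and w1 R w3, but not w2 R w3.
Transitive (axiom 4): yes — every two-step R-path is closed by a direct edge.
Reflexive (axiom T): yes — every world is R-related to itself.
So F validates K, D; KD45 would additionally require R to be Euclidean. The strongest is D.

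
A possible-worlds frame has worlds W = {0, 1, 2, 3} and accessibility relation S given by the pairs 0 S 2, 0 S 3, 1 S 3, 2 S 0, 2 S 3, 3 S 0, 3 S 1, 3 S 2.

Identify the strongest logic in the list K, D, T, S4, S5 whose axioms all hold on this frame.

D

Serial (axiom D): yes — every world has a successor (e.g. 0 S 2).
Reflexive (axiom T): no — 0 is not related to itself.
Transitive (axiom 4): no — 0 S 3 and 3 S 1, but not 0 S 1.
Euclidean (axiom 5): no — 3 S 0 and 3 S 1, but not 0 S 1.
So F validates K, D; T would additionally require S to be reflexive. The strongest is D.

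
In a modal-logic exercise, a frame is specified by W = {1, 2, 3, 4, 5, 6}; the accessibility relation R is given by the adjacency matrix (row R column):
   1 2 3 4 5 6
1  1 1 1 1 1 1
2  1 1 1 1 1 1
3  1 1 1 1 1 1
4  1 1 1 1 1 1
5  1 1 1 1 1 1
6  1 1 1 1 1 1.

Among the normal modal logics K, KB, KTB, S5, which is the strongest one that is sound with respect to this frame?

Symmetric (axiom B): yes — every pair in R has its reverse in R.
Reflexive (axiom T): yes — every world is R-related to itself.
Euclidean (axiom 5): yes — any two successors of a common world are R-related.
So F validates K, KB, KTB, S5. The strongest is S5.

S5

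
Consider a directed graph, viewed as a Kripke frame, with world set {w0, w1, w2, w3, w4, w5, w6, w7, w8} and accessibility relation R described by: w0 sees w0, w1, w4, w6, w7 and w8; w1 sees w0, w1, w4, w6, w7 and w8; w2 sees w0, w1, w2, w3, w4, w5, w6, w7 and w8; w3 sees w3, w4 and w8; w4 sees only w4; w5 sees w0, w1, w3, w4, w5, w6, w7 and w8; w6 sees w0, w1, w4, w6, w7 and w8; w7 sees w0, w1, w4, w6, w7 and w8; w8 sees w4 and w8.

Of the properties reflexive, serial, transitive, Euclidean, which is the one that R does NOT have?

Euclidean

Reflexive: yes — every world is R-related to itself.
Serial: yes — every world has a successor (e.g. w0 R w0).
Transitive: yes — every two-step R-path is closed by a direct edge.
Euclidean: no — w0 R w4 and w0 R w1, but not w4 R w1.
Only Euclidean fails.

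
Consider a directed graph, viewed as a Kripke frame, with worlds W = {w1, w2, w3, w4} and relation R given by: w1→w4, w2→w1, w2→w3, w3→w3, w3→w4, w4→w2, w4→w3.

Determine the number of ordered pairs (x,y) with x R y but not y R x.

4

Enumerating: (w1,w4), (w2,w1), (w2,w3), (w4,w2).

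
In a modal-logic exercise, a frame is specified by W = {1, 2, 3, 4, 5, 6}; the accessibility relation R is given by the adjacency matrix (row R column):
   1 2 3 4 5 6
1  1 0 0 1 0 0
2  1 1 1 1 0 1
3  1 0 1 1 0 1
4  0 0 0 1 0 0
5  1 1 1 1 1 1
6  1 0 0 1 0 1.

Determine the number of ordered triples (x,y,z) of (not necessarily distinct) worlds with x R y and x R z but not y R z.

Enumerating: (1,4,1), (2,1,2), (2,1,3), (2,1,6), (2,3,2), (2,4,1), (2,4,2), (2,4,3), (2,4,6), (2,6,2), (2,6,3), (3,1,3), … and 23 more.
Total: 35.

35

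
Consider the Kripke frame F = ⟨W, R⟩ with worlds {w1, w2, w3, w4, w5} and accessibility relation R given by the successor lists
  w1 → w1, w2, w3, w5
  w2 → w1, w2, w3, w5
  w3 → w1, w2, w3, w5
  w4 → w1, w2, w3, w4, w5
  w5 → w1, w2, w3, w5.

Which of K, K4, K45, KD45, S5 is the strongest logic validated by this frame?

K4

Transitive (axiom 4): yes — every two-step R-path is closed by a direct edge.
Euclidean (axiom 5): no — w4 R w1 and w4 R w4, but not w1 R w4.
Serial (axiom D): yes — every world has a successor (e.g. w1 R w1).
Reflexive (axiom T): yes — every world is R-related to itself.
So F validates K, K4; K45 would additionally require R to be Euclidean. The strongest is K4.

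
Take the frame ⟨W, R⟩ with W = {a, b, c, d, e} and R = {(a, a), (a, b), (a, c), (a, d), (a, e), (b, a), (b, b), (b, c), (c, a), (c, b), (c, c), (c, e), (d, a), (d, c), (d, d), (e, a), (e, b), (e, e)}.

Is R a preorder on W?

No

Reflexive: yes — every world is R-related to itself.
Transitive: no — b R a and a R d, but not b R d.
So R is not a preorder.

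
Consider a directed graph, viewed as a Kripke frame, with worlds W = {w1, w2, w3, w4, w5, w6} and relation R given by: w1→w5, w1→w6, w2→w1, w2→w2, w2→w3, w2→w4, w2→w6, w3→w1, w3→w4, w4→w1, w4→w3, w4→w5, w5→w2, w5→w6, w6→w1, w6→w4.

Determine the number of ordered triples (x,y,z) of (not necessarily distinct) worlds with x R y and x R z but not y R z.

31

Enumerating: (w1,w5,w5), (w1,w6,w5), (w1,w6,w6), (w2,w1,w1), (w2,w1,w2), (w2,w1,w3), (w2,w1,w4), (w2,w3,w2), (w2,w3,w3), (w2,w3,w6), (w2,w4,w2), (w2,w4,w4), … and 19 more.
Total: 31.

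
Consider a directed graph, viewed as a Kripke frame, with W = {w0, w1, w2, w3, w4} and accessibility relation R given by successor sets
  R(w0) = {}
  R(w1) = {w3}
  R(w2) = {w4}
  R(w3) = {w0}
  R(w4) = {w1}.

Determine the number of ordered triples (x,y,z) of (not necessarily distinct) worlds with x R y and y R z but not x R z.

3

Enumerating: (w1,w3,w0), (w2,w4,w1), (w4,w1,w3).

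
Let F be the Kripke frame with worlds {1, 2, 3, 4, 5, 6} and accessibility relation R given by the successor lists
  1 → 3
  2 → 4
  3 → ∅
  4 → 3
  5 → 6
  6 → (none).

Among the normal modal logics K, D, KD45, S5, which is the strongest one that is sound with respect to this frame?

Serial (axiom D): no — 3 has no R-successor.
Euclidean (axiom 5): no — 1 R 3 and 1 R 3, but not 3 R 3.
Transitive (axiom 4): no — 2 R 4 and 4 R 3, but not 2 R 3.
Reflexive (axiom T): no — 1 is not related to itself.
So F validates K; D would additionally require R to be serial. The strongest is K.

K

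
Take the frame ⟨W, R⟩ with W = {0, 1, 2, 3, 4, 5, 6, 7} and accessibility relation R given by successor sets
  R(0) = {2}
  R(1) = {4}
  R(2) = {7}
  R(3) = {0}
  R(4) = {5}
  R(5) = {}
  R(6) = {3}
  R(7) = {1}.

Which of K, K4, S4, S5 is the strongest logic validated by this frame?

Transitive (axiom 4): no — 0 R 2 and 2 R 7, but not 0 R 7.
Reflexive (axiom T): no — 0 is not related to itself.
Euclidean (axiom 5): no — 0 R 2 and 0 R 2, but not 2 R 2.
So F validates K; K4 would additionally require R to be transitive. The strongest is K.

K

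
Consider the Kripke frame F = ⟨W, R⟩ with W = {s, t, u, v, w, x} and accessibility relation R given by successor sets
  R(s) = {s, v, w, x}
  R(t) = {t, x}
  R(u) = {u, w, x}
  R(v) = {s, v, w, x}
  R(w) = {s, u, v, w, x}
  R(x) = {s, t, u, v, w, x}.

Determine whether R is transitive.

No

Transitive: no — s R w and w R u, but not s R u.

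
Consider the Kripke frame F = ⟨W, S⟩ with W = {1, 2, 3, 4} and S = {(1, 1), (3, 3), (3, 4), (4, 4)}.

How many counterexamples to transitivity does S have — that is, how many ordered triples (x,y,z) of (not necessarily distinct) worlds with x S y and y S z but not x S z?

0

S is transitive; there are no such tuples.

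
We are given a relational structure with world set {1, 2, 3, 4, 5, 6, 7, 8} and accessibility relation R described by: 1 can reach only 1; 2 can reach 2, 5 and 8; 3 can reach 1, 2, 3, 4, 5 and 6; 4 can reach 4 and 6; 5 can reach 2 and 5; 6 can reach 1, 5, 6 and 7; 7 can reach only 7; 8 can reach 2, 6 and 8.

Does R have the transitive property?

No

Transitive: no — 2 R 8 and 8 R 6, but not 2 R 6.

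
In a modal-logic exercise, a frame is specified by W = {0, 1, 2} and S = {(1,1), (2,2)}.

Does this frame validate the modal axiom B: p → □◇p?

Axiom B corresponds to the accessibility relation being symmetric.
Symmetric: yes — every pair in S has its reverse in S.

Yes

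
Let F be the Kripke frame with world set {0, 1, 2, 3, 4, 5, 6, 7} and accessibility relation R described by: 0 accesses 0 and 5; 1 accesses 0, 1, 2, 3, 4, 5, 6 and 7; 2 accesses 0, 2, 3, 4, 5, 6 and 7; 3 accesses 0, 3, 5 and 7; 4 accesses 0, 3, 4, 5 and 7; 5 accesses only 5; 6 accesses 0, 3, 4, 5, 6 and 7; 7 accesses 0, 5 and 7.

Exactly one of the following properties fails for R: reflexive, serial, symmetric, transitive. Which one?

symmetric

Reflexive: yes — every world is R-related to itself.
Serial: yes — every world has a successor (e.g. 0 R 0).
Symmetric: no — 0 R 5 but not 5 R 0.
Transitive: yes — every two-step R-path is closed by a direct edge.
Only symmetric fails.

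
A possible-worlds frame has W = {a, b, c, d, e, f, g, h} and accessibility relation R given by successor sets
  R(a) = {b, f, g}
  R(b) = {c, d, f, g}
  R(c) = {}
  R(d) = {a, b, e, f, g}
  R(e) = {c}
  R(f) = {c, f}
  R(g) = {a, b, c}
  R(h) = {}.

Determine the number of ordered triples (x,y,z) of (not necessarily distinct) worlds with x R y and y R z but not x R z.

Enumerating: (a,b,c), (a,b,d), (a,f,c), (a,g,a), (a,g,c), (b,d,a), (b,d,b), (b,d,e), (b,g,a), (b,g,b), (d,b,c), (d,b,d), … and 8 more.
Total: 20.

20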